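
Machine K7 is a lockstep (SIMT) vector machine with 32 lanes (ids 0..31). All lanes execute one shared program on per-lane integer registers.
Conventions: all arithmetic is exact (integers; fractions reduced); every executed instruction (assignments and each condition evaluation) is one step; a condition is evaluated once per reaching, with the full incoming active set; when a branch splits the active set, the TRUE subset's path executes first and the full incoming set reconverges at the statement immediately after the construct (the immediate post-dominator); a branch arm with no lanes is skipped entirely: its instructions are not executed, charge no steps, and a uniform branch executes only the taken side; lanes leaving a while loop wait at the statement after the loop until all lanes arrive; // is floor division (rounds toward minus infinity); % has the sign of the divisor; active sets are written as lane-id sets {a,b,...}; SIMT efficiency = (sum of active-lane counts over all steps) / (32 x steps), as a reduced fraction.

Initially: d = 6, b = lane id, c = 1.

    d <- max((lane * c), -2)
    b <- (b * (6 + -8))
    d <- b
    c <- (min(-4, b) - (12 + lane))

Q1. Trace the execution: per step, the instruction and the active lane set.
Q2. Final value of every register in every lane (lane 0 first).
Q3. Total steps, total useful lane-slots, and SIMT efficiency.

step 0: d <- max((lane * c), -2)     {0,1,2,3,4,5,6,7,8,9,10,11,12,13,14,15,16,17,18,19,20,21,22,23,24,25,26,27,28,29,30,31}
step 1: b <- (b * (6 + -8))          {0,1,2,3,4,5,6,7,8,9,10,11,12,13,14,15,16,17,18,19,20,21,22,23,24,25,26,27,28,29,30,31}
step 2: d <- b                       {0,1,2,3,4,5,6,7,8,9,10,11,12,13,14,15,16,17,18,19,20,21,22,23,24,25,26,27,28,29,30,31}
step 3: c <- (min(-4, b) - (12 + lane)) {0,1,2,3,4,5,6,7,8,9,10,11,12,13,14,15,16,17,18,19,20,21,22,23,24,25,26,27,28,29,30,31}

Answer: 4 steps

d: 0,-2,-4,-6,-8,-10,-12,-14,-16,-18,-20,-22,-24,-26,-28,-30,-32,-34,-36,-38,-40,-42,-44,-46,-48,-50,-52,-54,-56,-58,-60,-62
b: 0,-2,-4,-6,-8,-10,-12,-14,-16,-18,-20,-22,-24,-26,-28,-30,-32,-34,-36,-38,-40,-42,-44,-46,-48,-50,-52,-54,-56,-58,-60,-62
c: -16,-17,-18,-21,-24,-27,-30,-33,-36,-39,-42,-45,-48,-51,-54,-57,-60,-63,-66,-69,-72,-75,-78,-81,-84,-87,-90,-93,-96,-99,-102,-105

steps = 4; useful = 128; efficiency = 128/128 = 1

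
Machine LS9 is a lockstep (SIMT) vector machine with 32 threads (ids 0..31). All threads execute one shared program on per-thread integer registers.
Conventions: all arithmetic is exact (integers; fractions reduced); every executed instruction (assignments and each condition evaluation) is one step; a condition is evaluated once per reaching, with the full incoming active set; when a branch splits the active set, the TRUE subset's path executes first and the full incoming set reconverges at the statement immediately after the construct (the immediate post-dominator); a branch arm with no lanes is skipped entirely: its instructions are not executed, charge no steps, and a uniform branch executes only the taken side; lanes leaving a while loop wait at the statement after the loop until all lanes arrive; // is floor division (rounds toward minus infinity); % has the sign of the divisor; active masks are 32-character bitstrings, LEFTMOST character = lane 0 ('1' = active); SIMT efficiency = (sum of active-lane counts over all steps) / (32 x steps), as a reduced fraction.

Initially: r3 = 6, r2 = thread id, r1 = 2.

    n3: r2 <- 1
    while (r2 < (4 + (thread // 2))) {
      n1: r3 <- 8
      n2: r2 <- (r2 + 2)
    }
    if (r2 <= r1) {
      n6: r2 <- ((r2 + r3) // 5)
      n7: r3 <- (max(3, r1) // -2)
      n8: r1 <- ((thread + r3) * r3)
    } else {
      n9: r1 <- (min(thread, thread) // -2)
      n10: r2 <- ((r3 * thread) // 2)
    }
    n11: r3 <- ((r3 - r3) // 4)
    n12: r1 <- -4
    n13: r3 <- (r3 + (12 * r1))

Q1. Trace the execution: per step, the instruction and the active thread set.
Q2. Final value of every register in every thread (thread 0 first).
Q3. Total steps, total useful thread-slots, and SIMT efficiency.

step 0: r2 <- 1                      11111111111111111111111111111111
step 1: eval (r2 < (4 + (thread // 2))) 11111111111111111111111111111111
step 2: r3 <- 8                      11111111111111111111111111111111
step 3: r2 <- (r2 + 2)               11111111111111111111111111111111
step 4: eval (r2 < (4 + (thread // 2))) 11111111111111111111111111111111
step 5: r3 <- 8                      11111111111111111111111111111111
step 6: r2 <- (r2 + 2)               11111111111111111111111111111111
step 7: eval (r2 < (4 + (thread // 2))) 11111111111111111111111111111111
step 8: r3 <- 8                      00001111111111111111111111111111
step 9: r2 <- (r2 + 2)               00001111111111111111111111111111
step 10: eval (r2 < (4 + (thread // 2))) 00001111111111111111111111111111
step 11: r3 <- 8                      00000000111111111111111111111111
step 12: r2 <- (r2 + 2)               00000000111111111111111111111111
step 13: eval (r2 < (4 + (thread // 2))) 00000000111111111111111111111111
step 14: r3 <- 8                      00000000000011111111111111111111
step 15: r2 <- (r2 + 2)               00000000000011111111111111111111
step 16: eval (r2 < (4 + (thread // 2))) 00000000000011111111111111111111
step 17: r3 <- 8                      00000000000000001111111111111111
step 18: r2 <- (r2 + 2)               00000000000000001111111111111111
step 19: eval (r2 < (4 + (thread // 2))) 00000000000000001111111111111111
step 20: r3 <- 8                      00000000000000000000111111111111
step 21: r2 <- (r2 + 2)               00000000000000000000111111111111
step 22: eval (r2 < (4 + (thread // 2))) 00000000000000000000111111111111
step 23: r3 <- 8                      00000000000000000000000011111111
step 24: r2 <- (r2 + 2)               00000000000000000000000011111111
step 25: eval (r2 < (4 + (thread // 2))) 00000000000000000000000011111111
step 26: r3 <- 8                      00000000000000000000000000001111
step 27: r2 <- (r2 + 2)               00000000000000000000000000001111
step 28: eval (r2 < (4 + (thread // 2))) 00000000000000000000000000001111
step 29: eval (r2 <= r1)              11111111111111111111111111111111
step 30: r1 <- (min(thread, thread) // -2) 11111111111111111111111111111111
step 31: r2 <- ((r3 * thread) // 2)   11111111111111111111111111111111
step 32: r3 <- ((r3 - r3) // 4)       11111111111111111111111111111111
step 33: r1 <- -4                     11111111111111111111111111111111
step 34: r3 <- (r3 + (12 * r1))       11111111111111111111111111111111

Answer: 35 steps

r3: -48,-48,-48,-48,-48,-48,-48,-48,-48,-48,-48,-48,-48,-48,-48,-48,-48,-48,-48,-48,-48,-48,-48,-48,-48,-48,-48,-48,-48,-48,-48,-48
r2: 0,4,8,12,16,20,24,28,32,36,40,44,48,52,56,60,64,68,72,76,80,84,88,92,96,100,104,108,112,116,120,124
r1: -4,-4,-4,-4,-4,-4,-4,-4,-4,-4,-4,-4,-4,-4,-4,-4,-4,-4,-4,-4,-4,-4,-4,-4,-4,-4,-4,-4,-4,-4,-4,-4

steps = 35; useful = 784; efficiency = 784/1120 = 7/10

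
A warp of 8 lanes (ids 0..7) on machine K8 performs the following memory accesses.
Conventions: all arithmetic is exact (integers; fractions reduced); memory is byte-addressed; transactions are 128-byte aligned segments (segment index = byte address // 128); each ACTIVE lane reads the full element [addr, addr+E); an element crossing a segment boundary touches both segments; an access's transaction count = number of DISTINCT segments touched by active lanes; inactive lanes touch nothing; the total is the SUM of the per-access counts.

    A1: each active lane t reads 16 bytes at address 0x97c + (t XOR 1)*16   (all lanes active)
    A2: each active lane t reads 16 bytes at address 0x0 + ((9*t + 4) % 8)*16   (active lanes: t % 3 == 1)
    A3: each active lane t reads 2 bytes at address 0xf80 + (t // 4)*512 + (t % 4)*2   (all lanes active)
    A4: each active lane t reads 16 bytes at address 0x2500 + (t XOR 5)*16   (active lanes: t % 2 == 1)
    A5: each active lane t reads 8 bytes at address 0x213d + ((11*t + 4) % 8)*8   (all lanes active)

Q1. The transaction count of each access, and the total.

A1: 2 transactions
A2: 1 transaction
A3: 2 transactions
A4: 1 transaction
A5: 1 transaction

Answer: 2,1,2,1,1; total 7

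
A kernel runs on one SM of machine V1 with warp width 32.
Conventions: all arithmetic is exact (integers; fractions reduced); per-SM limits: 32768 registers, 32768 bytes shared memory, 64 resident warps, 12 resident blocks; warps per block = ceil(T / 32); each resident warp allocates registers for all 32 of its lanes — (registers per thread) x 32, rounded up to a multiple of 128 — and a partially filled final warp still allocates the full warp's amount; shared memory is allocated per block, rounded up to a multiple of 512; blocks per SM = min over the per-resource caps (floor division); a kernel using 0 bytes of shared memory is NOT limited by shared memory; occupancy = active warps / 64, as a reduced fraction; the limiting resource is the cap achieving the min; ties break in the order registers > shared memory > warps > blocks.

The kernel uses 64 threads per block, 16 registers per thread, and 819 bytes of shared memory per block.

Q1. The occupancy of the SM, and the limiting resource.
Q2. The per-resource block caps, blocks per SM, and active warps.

Answer: occupancy 3/8, limited by blocks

registers: 32 blocks
shared memory: 32 blocks
warps: 32 blocks
blocks: 12 blocks

Answer: 12 blocks, 24 active warps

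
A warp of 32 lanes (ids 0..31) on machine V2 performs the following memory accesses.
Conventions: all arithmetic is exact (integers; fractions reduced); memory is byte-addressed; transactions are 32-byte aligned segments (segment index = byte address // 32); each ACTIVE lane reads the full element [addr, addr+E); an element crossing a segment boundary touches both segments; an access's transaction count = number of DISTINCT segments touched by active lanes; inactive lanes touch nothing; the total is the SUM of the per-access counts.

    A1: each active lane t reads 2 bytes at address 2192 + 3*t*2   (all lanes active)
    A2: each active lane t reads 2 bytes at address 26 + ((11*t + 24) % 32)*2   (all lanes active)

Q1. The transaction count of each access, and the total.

A1: 7 transactions
A2: 3 transactions

Answer: 7,3; total 10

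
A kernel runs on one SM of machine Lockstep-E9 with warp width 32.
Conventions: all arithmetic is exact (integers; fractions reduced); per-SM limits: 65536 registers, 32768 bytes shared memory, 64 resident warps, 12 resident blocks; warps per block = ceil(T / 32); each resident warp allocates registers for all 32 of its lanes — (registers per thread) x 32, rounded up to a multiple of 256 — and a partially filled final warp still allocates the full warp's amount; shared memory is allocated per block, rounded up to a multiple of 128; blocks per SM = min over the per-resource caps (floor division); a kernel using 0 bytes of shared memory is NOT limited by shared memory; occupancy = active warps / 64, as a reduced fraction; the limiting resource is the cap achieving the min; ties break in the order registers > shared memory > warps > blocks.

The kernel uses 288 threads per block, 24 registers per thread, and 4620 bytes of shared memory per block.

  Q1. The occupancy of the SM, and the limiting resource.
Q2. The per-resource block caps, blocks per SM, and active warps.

Answer: occupancy 27/32, limited by shared memory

registers: 9 blocks
shared memory: 6 blocks
warps: 7 blocks
blocks: 12 blocks

Answer: 6 blocks, 54 active warps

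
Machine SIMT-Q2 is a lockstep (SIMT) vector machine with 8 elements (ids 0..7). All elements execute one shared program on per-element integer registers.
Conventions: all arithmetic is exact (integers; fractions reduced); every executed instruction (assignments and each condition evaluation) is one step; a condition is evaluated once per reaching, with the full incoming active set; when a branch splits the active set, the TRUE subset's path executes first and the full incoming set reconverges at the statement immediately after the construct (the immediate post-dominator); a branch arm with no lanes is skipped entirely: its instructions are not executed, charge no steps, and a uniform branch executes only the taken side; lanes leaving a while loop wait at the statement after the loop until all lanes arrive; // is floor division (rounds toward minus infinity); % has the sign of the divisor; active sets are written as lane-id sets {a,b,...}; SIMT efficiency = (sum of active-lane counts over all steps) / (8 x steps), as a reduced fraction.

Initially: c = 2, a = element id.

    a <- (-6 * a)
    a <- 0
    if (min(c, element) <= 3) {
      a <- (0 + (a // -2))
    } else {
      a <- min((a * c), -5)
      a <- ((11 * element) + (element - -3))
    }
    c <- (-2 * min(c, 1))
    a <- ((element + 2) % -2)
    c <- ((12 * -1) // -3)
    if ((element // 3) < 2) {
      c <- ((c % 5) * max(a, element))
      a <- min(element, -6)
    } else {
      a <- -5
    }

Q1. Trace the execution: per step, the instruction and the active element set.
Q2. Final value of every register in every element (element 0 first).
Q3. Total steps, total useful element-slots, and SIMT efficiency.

step 0: a <- (-6 * a)                {0,1,2,3,4,5,6,7}
step 1: a <- 0                       {0,1,2,3,4,5,6,7}
step 2: eval (min(c, element) <= 3)  {0,1,2,3,4,5,6,7}
step 3: a <- (0 + (a // -2))         {0,1,2,3,4,5,6,7}
step 4: c <- (-2 * min(c, 1))        {0,1,2,3,4,5,6,7}
step 5: a <- ((element + 2) % -2)    {0,1,2,3,4,5,6,7}
step 6: c <- ((12 * -1) // -3)       {0,1,2,3,4,5,6,7}
step 7: eval ((element // 3) < 2)    {0,1,2,3,4,5,6,7}
step 8: c <- ((c % 5) * max(a, element)) {0,1,2,3,4,5}
step 9: a <- min(element, -6)        {0,1,2,3,4,5}
step 10: a <- -5                      {6,7}

Answer: 11 steps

c: 0,4,8,12,16,20,4,4
a: -6,-6,-6,-6,-6,-6,-5,-5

steps = 11; useful = 78; efficiency = 78/88 = 39/44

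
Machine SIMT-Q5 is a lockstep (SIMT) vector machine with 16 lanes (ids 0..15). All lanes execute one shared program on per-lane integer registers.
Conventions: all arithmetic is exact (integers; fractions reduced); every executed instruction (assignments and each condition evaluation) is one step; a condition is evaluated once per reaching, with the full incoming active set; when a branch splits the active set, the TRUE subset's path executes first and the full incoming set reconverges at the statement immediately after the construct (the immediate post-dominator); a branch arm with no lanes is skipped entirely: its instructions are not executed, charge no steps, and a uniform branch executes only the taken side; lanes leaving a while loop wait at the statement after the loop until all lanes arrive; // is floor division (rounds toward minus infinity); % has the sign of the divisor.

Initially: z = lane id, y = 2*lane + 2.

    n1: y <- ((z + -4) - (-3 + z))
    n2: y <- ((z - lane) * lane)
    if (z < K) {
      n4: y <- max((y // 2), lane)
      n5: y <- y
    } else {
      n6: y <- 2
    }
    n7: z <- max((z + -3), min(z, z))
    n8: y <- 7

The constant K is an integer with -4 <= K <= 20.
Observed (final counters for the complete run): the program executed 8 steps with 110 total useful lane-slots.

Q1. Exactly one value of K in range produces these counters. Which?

Answer: K = 14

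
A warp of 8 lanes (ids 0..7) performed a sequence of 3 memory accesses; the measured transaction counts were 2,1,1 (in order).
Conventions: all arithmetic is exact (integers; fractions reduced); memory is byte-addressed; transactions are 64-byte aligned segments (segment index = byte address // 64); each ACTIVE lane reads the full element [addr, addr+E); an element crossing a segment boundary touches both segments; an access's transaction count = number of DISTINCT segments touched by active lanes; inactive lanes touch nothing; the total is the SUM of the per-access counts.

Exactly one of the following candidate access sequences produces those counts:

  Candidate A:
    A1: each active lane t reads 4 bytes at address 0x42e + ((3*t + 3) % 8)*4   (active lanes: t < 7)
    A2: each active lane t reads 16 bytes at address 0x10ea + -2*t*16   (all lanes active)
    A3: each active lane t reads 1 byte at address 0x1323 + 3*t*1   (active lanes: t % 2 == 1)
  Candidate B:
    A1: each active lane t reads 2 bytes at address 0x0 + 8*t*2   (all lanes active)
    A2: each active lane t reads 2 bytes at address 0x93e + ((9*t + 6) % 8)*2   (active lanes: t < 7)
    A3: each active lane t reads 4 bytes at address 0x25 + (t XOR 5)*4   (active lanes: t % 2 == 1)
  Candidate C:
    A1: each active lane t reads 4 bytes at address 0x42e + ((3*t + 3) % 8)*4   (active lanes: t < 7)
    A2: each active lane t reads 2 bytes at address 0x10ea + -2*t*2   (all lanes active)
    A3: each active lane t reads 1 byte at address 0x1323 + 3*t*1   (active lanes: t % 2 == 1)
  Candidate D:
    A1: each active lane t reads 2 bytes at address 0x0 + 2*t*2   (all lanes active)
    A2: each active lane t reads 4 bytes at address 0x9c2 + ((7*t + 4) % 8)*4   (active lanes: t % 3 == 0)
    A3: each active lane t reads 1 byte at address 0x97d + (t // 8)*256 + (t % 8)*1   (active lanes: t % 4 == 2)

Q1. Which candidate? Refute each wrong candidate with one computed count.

A: A2 gives 4 transactions, not 1
B: A2 gives 2 transactions, not 1
D: A1 gives 1 transaction, not 2
C: all counts match (2,1,1)

Answer: C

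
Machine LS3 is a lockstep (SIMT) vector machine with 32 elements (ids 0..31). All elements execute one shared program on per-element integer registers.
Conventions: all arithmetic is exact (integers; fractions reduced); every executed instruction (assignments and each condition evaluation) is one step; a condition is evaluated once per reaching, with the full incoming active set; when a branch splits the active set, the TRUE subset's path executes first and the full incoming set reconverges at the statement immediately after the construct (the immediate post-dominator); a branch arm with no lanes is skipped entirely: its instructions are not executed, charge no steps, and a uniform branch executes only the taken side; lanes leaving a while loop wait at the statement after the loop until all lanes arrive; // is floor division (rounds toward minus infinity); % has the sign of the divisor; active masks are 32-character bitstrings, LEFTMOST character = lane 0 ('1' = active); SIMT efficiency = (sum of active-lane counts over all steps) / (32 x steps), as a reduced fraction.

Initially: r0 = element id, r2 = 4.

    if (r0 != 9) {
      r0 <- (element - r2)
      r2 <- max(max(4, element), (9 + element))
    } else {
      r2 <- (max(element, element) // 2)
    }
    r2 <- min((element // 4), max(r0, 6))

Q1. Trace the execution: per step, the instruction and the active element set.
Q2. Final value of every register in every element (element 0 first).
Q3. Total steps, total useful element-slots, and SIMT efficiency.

step 0: eval (r0 != 9)               11111111111111111111111111111111
step 1: r0 <- (element - r2)         11111111101111111111111111111111
step 2: r2 <- max(max(4, element), (9 + element)) 11111111101111111111111111111111
step 3: r2 <- (max(element, element) // 2) 00000000010000000000000000000000
step 4: r2 <- min((element // 4), max(r0, 6)) 11111111111111111111111111111111

Answer: 5 steps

r0: -4,-3,-2,-1,0,1,2,3,4,9,6,7,8,9,10,11,12,13,14,15,16,17,18,19,20,21,22,23,24,25,26,27
r2: 0,0,0,0,1,1,1,1,2,2,2,2,3,3,3,3,4,4,4,4,5,5,5,5,6,6,6,6,7,7,7,7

steps = 5; useful = 127; efficiency = 127/160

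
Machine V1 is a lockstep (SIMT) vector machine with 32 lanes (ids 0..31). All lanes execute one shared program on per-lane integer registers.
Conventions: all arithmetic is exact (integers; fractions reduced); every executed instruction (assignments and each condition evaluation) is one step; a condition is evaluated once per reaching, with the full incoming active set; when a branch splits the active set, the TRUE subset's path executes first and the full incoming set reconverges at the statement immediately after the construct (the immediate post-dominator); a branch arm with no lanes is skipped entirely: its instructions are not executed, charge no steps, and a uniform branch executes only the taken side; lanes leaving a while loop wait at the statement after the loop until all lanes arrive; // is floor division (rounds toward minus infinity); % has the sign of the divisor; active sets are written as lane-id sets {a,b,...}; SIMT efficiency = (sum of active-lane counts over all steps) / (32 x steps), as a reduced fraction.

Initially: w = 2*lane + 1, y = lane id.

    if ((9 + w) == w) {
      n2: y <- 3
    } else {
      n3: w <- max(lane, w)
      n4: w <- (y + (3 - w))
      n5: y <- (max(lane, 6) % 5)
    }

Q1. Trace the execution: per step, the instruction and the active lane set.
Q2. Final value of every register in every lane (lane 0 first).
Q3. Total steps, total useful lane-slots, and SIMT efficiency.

step 0: eval ((9 + w) == w)          {0,1,2,3,4,5,6,7,8,9,10,11,12,13,14,15,16,17,18,19,20,21,22,23,24,25,26,27,28,29,30,31}
step 1: w <- max(lane, w)            {0,1,2,3,4,5,6,7,8,9,10,11,12,13,14,15,16,17,18,19,20,21,22,23,24,25,26,27,28,29,30,31}
step 2: w <- (y + (3 - w))           {0,1,2,3,4,5,6,7,8,9,10,11,12,13,14,15,16,17,18,19,20,21,22,23,24,25,26,27,28,29,30,31}
step 3: y <- (max(lane, 6) % 5)      {0,1,2,3,4,5,6,7,8,9,10,11,12,13,14,15,16,17,18,19,20,21,22,23,24,25,26,27,28,29,30,31}

Answer: 4 steps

w: 2,1,0,-1,-2,-3,-4,-5,-6,-7,-8,-9,-10,-11,-12,-13,-14,-15,-16,-17,-18,-19,-20,-21,-22,-23,-24,-25,-26,-27,-28,-29
y: 1,1,1,1,1,1,1,2,3,4,0,1,2,3,4,0,1,2,3,4,0,1,2,3,4,0,1,2,3,4,0,1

steps = 4; useful = 128; efficiency = 128/128 = 1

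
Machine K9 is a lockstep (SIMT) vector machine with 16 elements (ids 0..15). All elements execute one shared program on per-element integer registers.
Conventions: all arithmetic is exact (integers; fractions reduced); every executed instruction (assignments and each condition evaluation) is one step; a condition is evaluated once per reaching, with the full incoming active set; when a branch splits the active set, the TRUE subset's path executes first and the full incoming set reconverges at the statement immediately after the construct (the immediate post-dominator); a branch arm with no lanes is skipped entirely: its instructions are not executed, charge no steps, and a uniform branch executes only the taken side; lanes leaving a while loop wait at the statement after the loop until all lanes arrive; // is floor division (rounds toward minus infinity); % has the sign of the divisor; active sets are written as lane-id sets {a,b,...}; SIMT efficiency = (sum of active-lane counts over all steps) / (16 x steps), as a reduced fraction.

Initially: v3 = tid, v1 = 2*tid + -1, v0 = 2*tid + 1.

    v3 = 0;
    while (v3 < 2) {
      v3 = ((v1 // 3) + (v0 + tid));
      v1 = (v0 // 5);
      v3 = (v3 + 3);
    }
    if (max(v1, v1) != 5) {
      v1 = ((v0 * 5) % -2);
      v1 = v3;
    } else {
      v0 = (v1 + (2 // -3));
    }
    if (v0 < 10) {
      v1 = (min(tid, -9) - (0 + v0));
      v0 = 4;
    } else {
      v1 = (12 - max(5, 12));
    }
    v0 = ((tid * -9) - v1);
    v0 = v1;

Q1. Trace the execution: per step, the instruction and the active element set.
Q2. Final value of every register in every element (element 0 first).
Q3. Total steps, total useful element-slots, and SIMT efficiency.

step 0: v3 <- 0                      {0,1,2,3,4,5,6,7,8,9,10,11,12,13,14,15}
step 1: eval (v3 < 2)                {0,1,2,3,4,5,6,7,8,9,10,11,12,13,14,15}
step 2: v3 <- ((v1 // 3) + (v0 + tid)) {0,1,2,3,4,5,6,7,8,9,10,11,12,13,14,15}
step 3: v1 <- (v0 // 5)              {0,1,2,3,4,5,6,7,8,9,10,11,12,13,14,15}
step 4: v3 <- (v3 + 3)               {0,1,2,3,4,5,6,7,8,9,10,11,12,13,14,15}
step 5: eval (v3 < 2)                {0,1,2,3,4,5,6,7,8,9,10,11,12,13,14,15}
step 6: eval (max(v1, v1) != 5)      {0,1,2,3,4,5,6,7,8,9,10,11,12,13,14,15}
step 7: v1 <- ((v0 * 5) % -2)        {0,1,2,3,4,5,6,7,8,9,10,11,15}
step 8: v1 <- v3                     {0,1,2,3,4,5,6,7,8,9,10,11,15}
step 9: v0 <- (v1 + (2 // -3))       {12,13,14}
step 10: eval (v0 < 10)               {0,1,2,3,4,5,6,7,8,9,10,11,12,13,14,15}
step 11: v1 <- (min(tid, -9) - (0 + v0)) {0,1,2,3,4,12,13,14}
step 12: v0 <- 4                      {0,1,2,3,4,12,13,14}
step 13: v1 <- (12 - max(5, 12))      {5,6,7,8,9,10,11,15}
step 14: v0 <- ((tid * -9) - v1)      {0,1,2,3,4,5,6,7,8,9,10,11,12,13,14,15}
step 15: v0 <- v1                     {0,1,2,3,4,5,6,7,8,9,10,11,12,13,14,15}

Answer: 16 steps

v3: 3,7,11,14,18,22,25,29,33,36,40,44,47,51,55,58
v1: -10,-12,-14,-16,-18,0,0,0,0,0,0,0,-13,-13,-13,0
v0: -10,-12,-14,-16,-18,0,0,0,0,0,0,0,-13,-13,-13,0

steps = 16; useful = 213; efficiency = 213/256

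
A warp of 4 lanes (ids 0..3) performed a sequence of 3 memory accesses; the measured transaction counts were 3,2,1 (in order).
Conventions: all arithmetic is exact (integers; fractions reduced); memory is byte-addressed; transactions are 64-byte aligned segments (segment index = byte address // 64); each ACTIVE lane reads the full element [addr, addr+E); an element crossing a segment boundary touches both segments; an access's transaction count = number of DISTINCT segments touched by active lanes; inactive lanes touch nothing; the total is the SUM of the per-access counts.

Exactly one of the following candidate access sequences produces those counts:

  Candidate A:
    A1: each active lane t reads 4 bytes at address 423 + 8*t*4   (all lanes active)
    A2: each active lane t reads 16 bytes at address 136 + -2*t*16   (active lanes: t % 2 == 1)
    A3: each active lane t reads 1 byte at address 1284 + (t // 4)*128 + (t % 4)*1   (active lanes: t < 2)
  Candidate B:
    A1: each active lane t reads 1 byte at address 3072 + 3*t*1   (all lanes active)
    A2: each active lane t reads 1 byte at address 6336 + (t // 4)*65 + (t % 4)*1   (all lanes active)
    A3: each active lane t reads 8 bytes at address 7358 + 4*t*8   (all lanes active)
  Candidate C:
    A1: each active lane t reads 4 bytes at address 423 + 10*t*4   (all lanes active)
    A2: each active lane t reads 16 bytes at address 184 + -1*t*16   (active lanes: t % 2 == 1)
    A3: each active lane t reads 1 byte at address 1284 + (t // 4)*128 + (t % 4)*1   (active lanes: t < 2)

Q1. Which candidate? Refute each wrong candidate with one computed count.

B: A1 gives 1 transaction, not 3
C: A2 gives 1 transaction, not 2
A: all counts match (3,2,1)

Answer: A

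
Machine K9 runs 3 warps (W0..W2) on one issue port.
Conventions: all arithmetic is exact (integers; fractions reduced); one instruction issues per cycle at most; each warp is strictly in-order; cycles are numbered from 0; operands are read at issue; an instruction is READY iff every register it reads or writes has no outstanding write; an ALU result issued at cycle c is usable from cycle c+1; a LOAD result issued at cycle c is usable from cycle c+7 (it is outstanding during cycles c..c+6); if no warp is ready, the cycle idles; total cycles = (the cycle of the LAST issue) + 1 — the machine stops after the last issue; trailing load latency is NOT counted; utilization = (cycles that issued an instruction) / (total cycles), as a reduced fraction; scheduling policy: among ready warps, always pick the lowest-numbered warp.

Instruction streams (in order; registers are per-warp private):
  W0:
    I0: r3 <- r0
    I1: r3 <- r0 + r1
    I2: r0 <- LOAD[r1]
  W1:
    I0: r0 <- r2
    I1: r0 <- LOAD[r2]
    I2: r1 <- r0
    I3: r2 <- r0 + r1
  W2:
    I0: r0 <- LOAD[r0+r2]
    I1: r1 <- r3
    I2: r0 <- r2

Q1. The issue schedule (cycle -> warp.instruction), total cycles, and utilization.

cycle 0: W0.I0
cycle 1: W0.I1
cycle 2: W0.I2
cycle 3: W1.I0
cycle 4: W1.I1
cycle 5: W2.I0
cycle 6: W2.I1
cycle 7: idle
cycle 8: idle
cycle 9: idle
cycle 10: idle
cycle 11: W1.I2
cycle 12: W1.I3
cycle 13: W2.I2

Answer: 14 cycles, utilization 5/7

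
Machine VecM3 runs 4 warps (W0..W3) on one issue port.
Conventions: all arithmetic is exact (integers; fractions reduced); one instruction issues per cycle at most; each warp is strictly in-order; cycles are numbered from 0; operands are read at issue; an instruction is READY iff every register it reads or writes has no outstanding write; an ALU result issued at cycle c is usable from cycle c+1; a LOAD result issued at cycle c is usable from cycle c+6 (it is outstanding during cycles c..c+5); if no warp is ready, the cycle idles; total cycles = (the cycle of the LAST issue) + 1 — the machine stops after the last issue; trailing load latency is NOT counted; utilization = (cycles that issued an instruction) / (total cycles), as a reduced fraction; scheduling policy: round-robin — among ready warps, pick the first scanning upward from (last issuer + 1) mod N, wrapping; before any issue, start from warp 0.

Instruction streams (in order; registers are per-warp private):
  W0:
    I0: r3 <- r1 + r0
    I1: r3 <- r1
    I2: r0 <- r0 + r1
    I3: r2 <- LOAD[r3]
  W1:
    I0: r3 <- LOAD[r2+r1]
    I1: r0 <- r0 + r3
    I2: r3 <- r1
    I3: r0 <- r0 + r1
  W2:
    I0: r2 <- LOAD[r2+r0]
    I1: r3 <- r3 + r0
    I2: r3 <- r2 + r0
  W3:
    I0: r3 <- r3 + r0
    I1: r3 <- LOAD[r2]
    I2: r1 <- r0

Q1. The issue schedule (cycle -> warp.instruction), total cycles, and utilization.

cycle 0: W0.I0
cycle 1: W1.I0
cycle 2: W2.I0
cycle 3: W3.I0
cycle 4: W0.I1
cycle 5: W2.I1
cycle 6: W3.I1
cycle 7: W0.I2
cycle 8: W1.I1
cycle 9: W2.I2
cycle 10: W3.I2
cycle 11: W0.I3
cycle 12: W1.I2
cycle 13: W1.I3

Answer: 14 cycles, utilization 1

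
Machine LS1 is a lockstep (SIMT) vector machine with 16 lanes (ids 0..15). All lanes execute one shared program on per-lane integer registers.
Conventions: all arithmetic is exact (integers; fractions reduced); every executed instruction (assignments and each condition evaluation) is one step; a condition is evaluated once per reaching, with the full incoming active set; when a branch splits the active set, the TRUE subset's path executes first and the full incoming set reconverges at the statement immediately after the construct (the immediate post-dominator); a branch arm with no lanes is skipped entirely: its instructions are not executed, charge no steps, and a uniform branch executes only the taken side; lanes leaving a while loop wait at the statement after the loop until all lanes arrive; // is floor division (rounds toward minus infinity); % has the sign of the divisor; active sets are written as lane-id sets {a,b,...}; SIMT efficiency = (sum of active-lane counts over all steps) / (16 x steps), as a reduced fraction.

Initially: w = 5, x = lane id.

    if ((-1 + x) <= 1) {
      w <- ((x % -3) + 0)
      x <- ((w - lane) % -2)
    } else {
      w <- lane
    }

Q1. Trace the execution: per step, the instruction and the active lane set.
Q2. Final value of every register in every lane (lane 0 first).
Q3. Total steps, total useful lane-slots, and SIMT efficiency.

step 0: eval ((-1 + x) <= 1)         {0,1,2,3,4,5,6,7,8,9,10,11,12,13,14,15}
step 1: w <- ((x % -3) + 0)          {0,1,2}
step 2: x <- ((w - lane) % -2)       {0,1,2}
step 3: w <- lane                    {3,4,5,6,7,8,9,10,11,12,13,14,15}

Answer: 4 steps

w: 0,-2,-1,3,4,5,6,7,8,9,10,11,12,13,14,15
x: 0,-1,-1,3,4,5,6,7,8,9,10,11,12,13,14,15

steps = 4; useful = 35; efficiency = 35/64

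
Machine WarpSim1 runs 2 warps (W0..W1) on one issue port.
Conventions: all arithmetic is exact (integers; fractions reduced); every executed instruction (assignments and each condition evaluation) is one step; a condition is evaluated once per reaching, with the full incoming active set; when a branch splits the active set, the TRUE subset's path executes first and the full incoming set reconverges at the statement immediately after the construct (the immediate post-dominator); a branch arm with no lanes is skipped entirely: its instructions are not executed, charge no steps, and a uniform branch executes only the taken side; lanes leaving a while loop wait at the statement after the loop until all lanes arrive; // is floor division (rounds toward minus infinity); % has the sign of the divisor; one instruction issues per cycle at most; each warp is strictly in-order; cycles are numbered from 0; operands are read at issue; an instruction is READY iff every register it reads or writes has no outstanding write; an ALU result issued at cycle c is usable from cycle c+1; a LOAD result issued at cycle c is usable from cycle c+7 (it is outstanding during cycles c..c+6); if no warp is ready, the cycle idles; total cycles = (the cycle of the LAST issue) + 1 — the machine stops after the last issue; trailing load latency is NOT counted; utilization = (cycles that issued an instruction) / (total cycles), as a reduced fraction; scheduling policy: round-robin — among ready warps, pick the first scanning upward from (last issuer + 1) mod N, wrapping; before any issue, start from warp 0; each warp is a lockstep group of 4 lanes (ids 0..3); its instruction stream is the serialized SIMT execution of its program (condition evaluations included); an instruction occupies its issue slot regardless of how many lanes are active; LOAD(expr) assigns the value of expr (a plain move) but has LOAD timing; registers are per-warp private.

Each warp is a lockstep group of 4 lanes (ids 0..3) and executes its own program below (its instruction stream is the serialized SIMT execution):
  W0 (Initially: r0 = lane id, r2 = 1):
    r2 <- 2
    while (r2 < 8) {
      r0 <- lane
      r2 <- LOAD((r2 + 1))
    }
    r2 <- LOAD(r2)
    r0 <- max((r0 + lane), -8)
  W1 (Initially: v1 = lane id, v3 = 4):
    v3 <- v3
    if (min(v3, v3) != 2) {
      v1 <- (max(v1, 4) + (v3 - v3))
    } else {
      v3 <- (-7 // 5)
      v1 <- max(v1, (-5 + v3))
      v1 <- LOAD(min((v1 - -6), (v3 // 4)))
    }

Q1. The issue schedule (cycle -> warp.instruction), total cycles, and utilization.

cycle 0: W0.I0
cycle 1: W1.I0
cycle 2: W0.I1
cycle 3: W1.I1
cycle 4: W0.I2
cycle 5: W1.I2
cycle 6: W0.I3
cycle 7: idle
cycle 8: idle
cycle 9: idle
cycle 10: idle
cycle 11: idle
cycle 12: idle
cycle 13: W0.I4
cycle 14: W0.I5
cycle 15: W0.I6
cycle 16: idle
cycle 17: idle
cycle 18: idle
cycle 19: idle
cycle 20: idle
cycle 21: idle
cycle 22: W0.I7
cycle 23: W0.I8
cycle 24: W0.I9
cycle 25: idle
cycle 26: idle
cycle 27: idle
cycle 28: idle
cycle 29: idle
cycle 30: idle
cycle 31: W0.I10
cycle 32: W0.I11
cycle 33: W0.I12
cycle 34: idle
cycle 35: idle
cycle 36: idle
cycle 37: idle
cycle 38: idle
cycle 39: idle
cycle 40: W0.I13
cycle 41: W0.I14
cycle 42: W0.I15
cycle 43: idle
cycle 44: idle
cycle 45: idle
cycle 46: idle
cycle 47: idle
cycle 48: idle
cycle 49: W0.I16
cycle 50: W0.I17
cycle 51: W0.I18
cycle 52: idle
cycle 53: idle
cycle 54: idle
cycle 55: idle
cycle 56: idle
cycle 57: idle
cycle 58: W0.I19
cycle 59: W0.I20
cycle 60: W0.I21

Answer: 61 cycles, utilization 25/61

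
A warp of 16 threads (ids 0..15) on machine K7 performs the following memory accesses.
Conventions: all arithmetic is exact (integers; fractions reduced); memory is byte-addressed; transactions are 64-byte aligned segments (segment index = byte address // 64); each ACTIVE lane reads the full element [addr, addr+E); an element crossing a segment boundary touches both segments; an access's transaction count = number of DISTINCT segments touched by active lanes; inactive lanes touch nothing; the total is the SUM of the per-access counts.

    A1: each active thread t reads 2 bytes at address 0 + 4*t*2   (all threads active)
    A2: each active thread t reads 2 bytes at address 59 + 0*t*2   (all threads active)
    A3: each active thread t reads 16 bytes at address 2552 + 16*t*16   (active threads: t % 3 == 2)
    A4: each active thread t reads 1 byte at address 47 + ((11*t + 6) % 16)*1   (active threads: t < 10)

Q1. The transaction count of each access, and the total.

A1: 2 transactions
A2: 1 transaction
A3: 10 transactions
A4: 1 transaction

Answer: 2,1,10,1; total 14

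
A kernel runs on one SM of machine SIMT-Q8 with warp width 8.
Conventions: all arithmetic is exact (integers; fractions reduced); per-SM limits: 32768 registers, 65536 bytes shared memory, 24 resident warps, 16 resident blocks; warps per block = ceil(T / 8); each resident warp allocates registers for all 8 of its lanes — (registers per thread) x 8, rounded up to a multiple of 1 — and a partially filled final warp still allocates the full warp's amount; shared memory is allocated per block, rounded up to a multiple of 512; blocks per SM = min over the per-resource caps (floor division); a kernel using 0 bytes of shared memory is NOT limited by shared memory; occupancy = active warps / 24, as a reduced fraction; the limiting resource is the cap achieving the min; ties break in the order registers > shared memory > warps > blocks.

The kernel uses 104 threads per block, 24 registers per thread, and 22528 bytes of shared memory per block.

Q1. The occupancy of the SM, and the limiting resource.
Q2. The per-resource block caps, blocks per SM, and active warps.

Answer: occupancy 13/24, limited by warps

registers: 13 blocks
shared memory: 2 blocks
warps: 1 block
blocks: 16 blocks

Answer: 1 block, 13 active warps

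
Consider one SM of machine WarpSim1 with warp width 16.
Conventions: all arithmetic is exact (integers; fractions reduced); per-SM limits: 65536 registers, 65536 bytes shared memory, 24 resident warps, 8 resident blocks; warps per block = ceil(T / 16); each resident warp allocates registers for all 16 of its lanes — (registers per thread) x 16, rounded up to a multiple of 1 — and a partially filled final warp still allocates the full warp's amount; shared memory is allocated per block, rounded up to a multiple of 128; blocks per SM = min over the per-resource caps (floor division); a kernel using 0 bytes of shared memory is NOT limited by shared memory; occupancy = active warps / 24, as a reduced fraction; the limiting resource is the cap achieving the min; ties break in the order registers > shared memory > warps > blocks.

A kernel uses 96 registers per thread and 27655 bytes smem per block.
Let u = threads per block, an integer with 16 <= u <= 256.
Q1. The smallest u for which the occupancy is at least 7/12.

Answer: u = 97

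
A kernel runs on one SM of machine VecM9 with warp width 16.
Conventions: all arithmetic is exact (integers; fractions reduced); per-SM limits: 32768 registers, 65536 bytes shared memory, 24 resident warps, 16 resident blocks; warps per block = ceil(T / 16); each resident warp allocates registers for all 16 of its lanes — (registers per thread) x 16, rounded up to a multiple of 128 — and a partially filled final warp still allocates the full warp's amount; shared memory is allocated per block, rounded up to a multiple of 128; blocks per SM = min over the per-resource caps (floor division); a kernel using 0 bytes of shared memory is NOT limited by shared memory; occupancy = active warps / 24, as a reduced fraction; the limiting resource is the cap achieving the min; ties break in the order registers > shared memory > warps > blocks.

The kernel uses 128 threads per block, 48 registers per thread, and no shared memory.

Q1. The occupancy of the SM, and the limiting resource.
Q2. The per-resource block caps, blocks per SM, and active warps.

Answer: occupancy 1, limited by warps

registers: 5 blocks
shared memory: no limit (kernel uses none)
warps: 3 blocks
blocks: 16 blocks

Answer: 3 blocks, 24 active warps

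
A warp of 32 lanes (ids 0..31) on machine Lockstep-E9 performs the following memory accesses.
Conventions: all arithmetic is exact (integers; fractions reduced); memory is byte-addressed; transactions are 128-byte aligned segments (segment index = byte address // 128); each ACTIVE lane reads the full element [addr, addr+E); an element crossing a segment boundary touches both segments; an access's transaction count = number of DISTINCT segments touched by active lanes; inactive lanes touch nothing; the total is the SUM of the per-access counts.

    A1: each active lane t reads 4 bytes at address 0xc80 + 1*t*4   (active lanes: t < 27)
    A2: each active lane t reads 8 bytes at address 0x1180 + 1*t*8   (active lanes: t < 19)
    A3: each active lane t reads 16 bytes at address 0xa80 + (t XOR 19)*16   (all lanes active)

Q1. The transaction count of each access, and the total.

A1: 1 transaction
A2: 2 transactions
A3: 4 transactions

Answer: 1,2,4; total 7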